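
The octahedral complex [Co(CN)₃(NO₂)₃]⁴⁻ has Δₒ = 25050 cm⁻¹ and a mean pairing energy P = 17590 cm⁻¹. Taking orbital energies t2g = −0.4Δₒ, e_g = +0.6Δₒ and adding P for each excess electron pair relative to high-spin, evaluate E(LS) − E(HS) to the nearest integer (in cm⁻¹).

Ligand charges: 3×(-1) from CN⁻ and 3×(-1) from NO₂⁻ sum to -6; with overall charge -4, Co is +2.
Co is in group 9, so Co²⁺ is d⁷ (9 − 2 = 7).
High-spin d⁷ fills as t2g^5 e_g^2 with CFSE 5(−0.4) + 2(+0.6) = -0.8Δₒ = -20040 cm⁻¹.
Low-spin t2g^6 e_g^1 gives -1.8Δₒ = -45090 cm⁻¹, but forming 1 extra pair costs 1P = 17590 cm⁻¹, so E(LS) = -45090 + 17590 = -27500 cm⁻¹.
E(LS) − E(HS) = -27500 − (-20040) = -7460 cm⁻¹.

-7460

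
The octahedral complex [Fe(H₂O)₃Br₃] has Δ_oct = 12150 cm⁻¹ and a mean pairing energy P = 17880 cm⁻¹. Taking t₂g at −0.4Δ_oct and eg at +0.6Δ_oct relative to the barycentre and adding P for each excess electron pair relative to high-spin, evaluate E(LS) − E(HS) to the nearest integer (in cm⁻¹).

11460

Ligand charges: 3×(+0) from H₂O and 3×(-1) from Br⁻ sum to -3; with overall charge +0, Fe is +3.
Group 8 minus oxidation state +3 gives a d⁵ configuration for Fe³⁺.
In the high-spin limit (t₂g³ eg²) the orbital term is 0.0Δ_oct = 0 cm⁻¹, with no excess pairing.
Low-spin t₂g⁵ eg⁰ gives -2.0Δ_oct = -24300 cm⁻¹, but forming 2 extra pairs costs 2P = 35760 cm⁻¹, so E(LS) = -24300 + 35760 = 11460 cm⁻¹.
The difference is 11460 − (0) = 11460 cm⁻¹, so high-spin lies lower.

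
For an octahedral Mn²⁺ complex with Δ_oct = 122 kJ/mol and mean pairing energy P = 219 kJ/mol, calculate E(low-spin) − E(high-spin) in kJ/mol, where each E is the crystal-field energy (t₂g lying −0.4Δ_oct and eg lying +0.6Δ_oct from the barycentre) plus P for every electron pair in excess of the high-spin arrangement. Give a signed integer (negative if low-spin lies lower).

194

Mn is in group 7, so Mn²⁺ is d⁵ (7 − 2 = 5).
High-spin: t₂g³ eg², CFSE = 0.0Δ_oct = 0 kJ/mol.
Low-spin t₂g⁵ eg⁰ gives -2.0Δ_oct = -244 kJ/mol, but forming 2 extra pairs costs 2P = 438 kJ/mol, so E(LS) = -244 + 438 = 194 kJ/mol.
The difference is 194 − (0) = 194 kJ/mol, so high-spin lies lower.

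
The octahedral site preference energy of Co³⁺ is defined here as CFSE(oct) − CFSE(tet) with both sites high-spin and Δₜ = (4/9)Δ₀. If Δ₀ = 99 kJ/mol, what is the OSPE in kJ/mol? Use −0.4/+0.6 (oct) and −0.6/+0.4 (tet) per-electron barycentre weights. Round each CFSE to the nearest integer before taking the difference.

Group 9 minus oxidation state +3 gives a d⁶ configuration for Co³⁺.
In an octahedral site d⁶ (HS) is t₂g⁴ eg², giving CFSE(oct) = -0.4Δ₀ = -40 kJ/mol.
In a tetrahedral site the filling is e³ t₂³: CFSE(tet) = -0.6Δₜ = -0.6 × (4/9)(99) = -26 kJ/mol.
OSPE = -40 − (-26) = -14 kJ/mol.

-14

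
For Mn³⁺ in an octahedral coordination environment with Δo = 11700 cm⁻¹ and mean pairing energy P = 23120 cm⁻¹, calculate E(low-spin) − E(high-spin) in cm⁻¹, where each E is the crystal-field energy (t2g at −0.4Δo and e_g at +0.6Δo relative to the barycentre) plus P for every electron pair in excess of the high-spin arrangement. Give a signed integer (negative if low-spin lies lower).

Group 7 minus oxidation state +3 gives a d⁴ configuration for Mn³⁺.
High-spin: t2g^3 e_g^1, CFSE = -0.6Δo = -7020 cm⁻¹.
Low-spin t2g^4 e_g^0 gives -1.6Δo = -18720 cm⁻¹, but forming 1 extra pair costs 1P = 23120 cm⁻¹, so E(LS) = -18720 + 23120 = 4400 cm⁻¹.
The difference is 4400 − (-7020) = 11420 cm⁻¹, so high-spin lies lower.

11420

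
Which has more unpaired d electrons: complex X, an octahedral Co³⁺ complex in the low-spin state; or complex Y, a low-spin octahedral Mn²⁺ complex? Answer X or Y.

Y

X: Co³⁺: group 9, so d-count = 9 − 3 = 6; t₂g⁶ eg⁰ → 0 unpaired.
Y: Mn sits in group 7; removing 2 electrons leaves Mn²⁺ with 7 − 2 = 5 d electrons; t₂g⁵ eg⁰ → 1 unpaired.
So Y has more unpaired electrons.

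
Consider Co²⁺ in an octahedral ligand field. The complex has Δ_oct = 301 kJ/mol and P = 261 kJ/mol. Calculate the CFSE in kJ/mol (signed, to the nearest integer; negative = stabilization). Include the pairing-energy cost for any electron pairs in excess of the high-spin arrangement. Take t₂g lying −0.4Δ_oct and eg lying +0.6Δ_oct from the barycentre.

Co sits in group 9; removing 2 electrons leaves Co²⁺ with 9 − 2 = 7 d electrons.
Here Δ_oct > P (301 > 261), so the low-spin state is favoured.
Configuration: t₂g⁶ eg¹.
Orbital CFSE = -1.8Δ_oct = -1.8 × 301 = -542 kJ/mol.
Excess pairs vs high-spin: 3 − 2 = 1; pairing cost = +261 kJ/mol.
Net CFSE = -542 + 261 = -281 kJ/mol.

-281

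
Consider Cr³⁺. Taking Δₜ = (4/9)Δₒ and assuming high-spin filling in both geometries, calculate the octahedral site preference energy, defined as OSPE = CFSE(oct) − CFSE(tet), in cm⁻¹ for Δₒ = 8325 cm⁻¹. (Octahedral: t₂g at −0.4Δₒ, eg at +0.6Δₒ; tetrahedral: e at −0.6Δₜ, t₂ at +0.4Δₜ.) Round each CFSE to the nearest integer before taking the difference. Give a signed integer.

Cr³⁺: group 6, so d-count = 6 − 3 = 3.
Octahedral high-spin t₂g³ eg⁰: CFSE = -1.2 × 8325 = -9990 cm⁻¹.
Tetrahedral: e² t₂¹, CFSE = 2(−0.6) + 1(+0.4) = -0.8Δₜ = -0.8 × (4/9) × 8325 = -2960 cm⁻¹.
OSPE = CFSE(oct) − CFSE(tet) = -9990 − (-2960) = -7030 cm⁻¹.

-7030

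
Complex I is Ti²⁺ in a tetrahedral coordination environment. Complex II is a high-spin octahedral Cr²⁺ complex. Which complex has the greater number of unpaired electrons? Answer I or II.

II

I: Ti²⁺: group 4, so d-count = 4 − 2 = 2; With tetrahedral geometry the complex is necessarily high-spin; e² t₂⁰ → 2 unpaired.
II: Group 6 minus oxidation state +2 gives a d⁴ configuration for Cr²⁺; t₂g³ eg¹ → 4 unpaired.
So II has more unpaired electrons.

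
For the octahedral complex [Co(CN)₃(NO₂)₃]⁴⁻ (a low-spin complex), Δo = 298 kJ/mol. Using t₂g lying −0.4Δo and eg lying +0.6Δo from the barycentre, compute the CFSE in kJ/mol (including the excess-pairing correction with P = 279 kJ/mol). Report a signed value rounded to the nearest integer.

-257

Ligand charges: 3×(-1) from CN⁻ and 3×(-1) from NO₂⁻ sum to -6; with overall charge -4, Co is +2.
Co sits in group 9; removing 2 electrons leaves Co²⁺ with 9 − 2 = 7 d electrons.
Electron filling gives t₂g⁶ eg¹.
The orbital stabilization is -1.8Δo = -1.8 × 298 = -536 kJ/mol.
Relative to high-spin t₂g⁵ eg² (2 paired), the low-spin configuration has 1 additional pair, contributing +1 × 279 = +279 kJ/mol.
Overall CFSE = -536 + 279 = -257 kJ/mol.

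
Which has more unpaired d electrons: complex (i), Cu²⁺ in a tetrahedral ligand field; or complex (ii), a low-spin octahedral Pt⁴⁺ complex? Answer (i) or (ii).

(i)

(i): Cu is in group 11, so Cu²⁺ is d⁹ (11 − 2 = 9); Tetrahedral fields are weak (Δₜ ≈ 4/9 Δₒ), so electrons fill high-spin; e^4 t2^5 → 1 unpaired.
(ii): Pt is in group 10, so Pt⁴⁺ is d⁶ (10 − 4 = 6); t₂g⁶ eg⁰ → 0 unpaired.
So (i) has more unpaired electrons.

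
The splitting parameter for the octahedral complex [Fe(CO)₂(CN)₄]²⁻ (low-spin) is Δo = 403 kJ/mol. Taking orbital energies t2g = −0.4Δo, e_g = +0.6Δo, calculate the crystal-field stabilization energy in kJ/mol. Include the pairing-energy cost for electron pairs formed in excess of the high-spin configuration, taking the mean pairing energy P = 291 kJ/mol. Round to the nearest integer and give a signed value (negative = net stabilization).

-385

Ligand charges: 2×(+0) from CO and 4×(-1) from CN⁻ sum to -4; with overall charge -2, Fe is +2.
Fe is in group 8, so Fe²⁺ is d⁶ (8 − 2 = 6).
The d⁶ electrons fill as t2g^6 e_g^0.
Orbital CFSE = 6(-0.4) + 0(0.6) = -2.4Δo = -2.4 × 403 = -967 kJ/mol.
High-spin d⁶ would be t2g^4 e_g^2 with 1 pair; low-spin has 3, so 2 excess pairs cost +2P = +582 kJ/mol.
Overall CFSE = -967 + 582 = -385 kJ/mol.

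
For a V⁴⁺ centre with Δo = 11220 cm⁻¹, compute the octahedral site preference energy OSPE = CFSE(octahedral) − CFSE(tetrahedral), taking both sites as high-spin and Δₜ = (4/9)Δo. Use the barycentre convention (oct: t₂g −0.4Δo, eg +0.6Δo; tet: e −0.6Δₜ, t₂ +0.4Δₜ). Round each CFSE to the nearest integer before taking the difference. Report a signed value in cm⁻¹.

Group 5 minus oxidation state +4 gives a d¹ configuration for V⁴⁺.
Octahedral (high-spin): t₂g¹ eg⁰, CFSE = 1(−0.4) + 0(+0.6) = -0.4Δo = -0.4 × 11220 = -4488 cm⁻¹.
Tetrahedral e¹ t₂⁰ gives -0.6Δₜ = -0.6 × (4/9) × 11220 = -2992 cm⁻¹.
Subtracting, OSPE = -4488 − (-2992) = -1496 cm⁻¹.

-1496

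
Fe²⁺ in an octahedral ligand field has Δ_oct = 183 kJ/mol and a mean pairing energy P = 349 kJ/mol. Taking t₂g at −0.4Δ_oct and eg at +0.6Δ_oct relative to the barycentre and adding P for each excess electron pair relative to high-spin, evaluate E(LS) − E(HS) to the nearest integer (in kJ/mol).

Group 8 minus oxidation state +2 gives a d⁶ configuration for Fe²⁺.
In the high-spin limit (t₂g⁴ eg²) the orbital term is -0.4Δ_oct = -73 kJ/mol, with no excess pairing.
Low-spin t₂g⁶ eg⁰ gives -2.4Δ_oct = -439 kJ/mol, but forming 2 extra pairs costs 2P = 698 kJ/mol, so E(LS) = -439 + 698 = 259 kJ/mol.
Thus E(LS) − E(HS) = 332 kJ/mol.

332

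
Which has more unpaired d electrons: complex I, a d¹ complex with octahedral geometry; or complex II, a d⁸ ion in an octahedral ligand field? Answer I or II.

II

I: For octahedral d¹ the high- and low-spin configurations coincide; t2g^1 e_g^0 → 1 unpaired.
II: For octahedral d⁸ the high- and low-spin configurations coincide; t2g^6 e_g^2 → 2 unpaired.
So II has more unpaired electrons.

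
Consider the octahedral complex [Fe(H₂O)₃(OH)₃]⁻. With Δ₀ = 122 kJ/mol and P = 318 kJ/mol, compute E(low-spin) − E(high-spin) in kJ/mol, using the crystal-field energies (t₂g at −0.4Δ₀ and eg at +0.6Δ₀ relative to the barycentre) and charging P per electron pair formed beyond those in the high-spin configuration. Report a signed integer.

Ligand charges: 3×(+0) from H₂O and 3×(-1) from OH⁻ sum to -3; with overall charge -1, Fe is +2.
Fe sits in group 8; removing 2 electrons leaves Fe²⁺ with 8 − 2 = 6 d electrons.
High-spin d⁶ fills as t₂g⁴ eg² with CFSE 4(−0.4) + 2(+0.6) = -0.4Δ₀ = -49 kJ/mol.
Low-spin t₂g⁶ eg⁰ gives -2.4Δ₀ = -293 kJ/mol, but forming 2 extra pairs costs 2P = 636 kJ/mol, so E(LS) = -293 + 636 = 343 kJ/mol.
E(LS) − E(HS) = 343 − (-49) = 392 kJ/mol.

392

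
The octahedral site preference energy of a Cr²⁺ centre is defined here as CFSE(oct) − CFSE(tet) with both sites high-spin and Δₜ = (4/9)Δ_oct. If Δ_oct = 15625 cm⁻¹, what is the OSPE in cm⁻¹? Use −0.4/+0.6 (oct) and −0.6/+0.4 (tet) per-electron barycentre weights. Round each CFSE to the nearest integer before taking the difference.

-6597

Cr²⁺: group 6, so d-count = 6 − 2 = 4.
Octahedral high-spin t₂g³ eg¹: CFSE = -0.6 × 15625 = -9375 cm⁻¹.
Tetrahedral: e² t₂², CFSE = 2(−0.6) + 2(+0.4) = -0.4Δₜ = -0.4 × (4/9) × 15625 = -2778 cm⁻¹.
OSPE = CFSE(oct) − CFSE(tet) = -9375 − (-2778) = -6597 cm⁻¹.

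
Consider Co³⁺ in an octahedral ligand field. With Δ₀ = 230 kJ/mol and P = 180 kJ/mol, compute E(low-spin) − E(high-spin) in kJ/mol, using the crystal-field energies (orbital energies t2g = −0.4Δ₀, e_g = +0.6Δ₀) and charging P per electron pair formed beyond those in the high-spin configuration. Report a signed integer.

Co sits in group 9; removing 3 electrons leaves Co³⁺ with 9 − 3 = 6 d electrons.
High-spin d⁶ fills as t2g^4 e_g^2 with CFSE 4(−0.4) + 2(+0.6) = -0.4Δ₀ = -92 kJ/mol.
Low-spin: t2g^6 e_g^0, orbital CFSE = -2.4Δ₀ = -552 kJ/mol; plus 2 excess pairs × P = +360 kJ/mol; total -192 kJ/mol.
E(LS) − E(HS) = -192 − (-92) = -100 kJ/mol.

-100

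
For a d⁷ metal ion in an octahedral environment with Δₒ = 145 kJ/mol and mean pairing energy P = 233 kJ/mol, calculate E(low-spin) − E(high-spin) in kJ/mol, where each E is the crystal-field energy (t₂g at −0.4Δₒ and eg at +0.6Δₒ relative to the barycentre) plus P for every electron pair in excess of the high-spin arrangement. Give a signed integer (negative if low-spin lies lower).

High-spin: t₂g⁵ eg², CFSE = -0.8Δₒ = -116 kJ/mol.
Low-spin: t₂g⁶ eg¹, orbital CFSE = -1.8Δₒ = -261 kJ/mol; plus 1 excess pair × P = +233 kJ/mol; total -28 kJ/mol.
E(LS) − E(HS) = -28 − (-116) = 88 kJ/mol.

88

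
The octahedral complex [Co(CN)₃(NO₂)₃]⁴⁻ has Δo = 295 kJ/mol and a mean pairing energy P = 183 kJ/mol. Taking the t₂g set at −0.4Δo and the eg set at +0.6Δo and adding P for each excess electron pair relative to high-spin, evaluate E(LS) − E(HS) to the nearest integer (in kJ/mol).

-112

Ligand charges: 3×(-1) from CN⁻ and 3×(-1) from NO₂⁻ sum to -6; with overall charge -4, Co is +2.
Co²⁺: group 9, so d-count = 9 − 2 = 7.
High-spin d⁷ fills as t₂g⁵ eg² with CFSE 5(−0.4) + 2(+0.6) = -0.8Δo = -236 kJ/mol.
Low-spin: t₂g⁶ eg¹, orbital CFSE = -1.8Δo = -531 kJ/mol; plus 1 excess pair × P = +183 kJ/mol; total -348 kJ/mol.
The difference is -348 − (-236) = -112 kJ/mol, so low-spin lies lower.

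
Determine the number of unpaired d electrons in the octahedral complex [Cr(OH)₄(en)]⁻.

3

Ligand charges: 4×(-1) from OH⁻ and 1×(+0) from en sum to -4; with overall charge -1, Cr is +3.
Cr³⁺: group 6, so d-count = 6 − 3 = 3.
Configuration: t2g^3 e_g^0, giving 3 unpaired electrons.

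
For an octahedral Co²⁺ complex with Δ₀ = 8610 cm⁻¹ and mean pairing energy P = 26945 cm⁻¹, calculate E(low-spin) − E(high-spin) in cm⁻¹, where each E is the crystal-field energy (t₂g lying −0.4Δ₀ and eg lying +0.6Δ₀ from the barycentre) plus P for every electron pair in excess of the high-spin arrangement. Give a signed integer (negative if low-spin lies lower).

Co²⁺: group 9, so d-count = 9 − 2 = 7.
In the high-spin limit (t₂g⁵ eg²) the orbital term is -0.8Δ₀ = -6888 cm⁻¹, with no excess pairing.
For low-spin the configuration is t₂g⁶ eg¹: orbital energy -1.8 × 8610 = -15498 cm⁻¹, and 1 additional pair relative to high-spin adds 26945 cm⁻¹, giving 11447 cm⁻¹.
The difference is 11447 − (-6888) = 18335 cm⁻¹, so high-spin lies lower.

18335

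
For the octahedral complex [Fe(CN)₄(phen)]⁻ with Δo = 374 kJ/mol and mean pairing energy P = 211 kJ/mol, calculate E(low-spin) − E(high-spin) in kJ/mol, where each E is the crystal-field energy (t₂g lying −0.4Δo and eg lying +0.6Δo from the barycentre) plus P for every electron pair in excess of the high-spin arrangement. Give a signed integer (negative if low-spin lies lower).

Ligand charges: 4×(-1) from CN⁻ and 1×(+0) from phen sum to -4; with overall charge -1, Fe is +3.
Fe sits in group 8; removing 3 electrons leaves Fe³⁺ with 8 − 3 = 5 d electrons.
High-spin d⁵ fills as t₂g³ eg² with CFSE 3(−0.4) + 2(+0.6) = 0.0Δo = 0 kJ/mol.
For low-spin the configuration is t₂g⁵ eg⁰: orbital energy -2.0 × 374 = -748 kJ/mol, and 2 additional pairs relative to high-spin add 422 kJ/mol, giving -326 kJ/mol.
The difference is -326 − (0) = -326 kJ/mol, so low-spin lies lower.

-326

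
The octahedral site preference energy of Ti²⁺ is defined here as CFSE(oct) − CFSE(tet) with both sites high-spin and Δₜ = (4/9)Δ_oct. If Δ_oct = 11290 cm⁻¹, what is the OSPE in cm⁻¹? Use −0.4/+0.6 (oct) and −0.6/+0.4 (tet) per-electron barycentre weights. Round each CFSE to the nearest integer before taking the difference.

-3011

Group 4 minus oxidation state +2 gives a d² configuration for Ti²⁺.
In an octahedral site d² (HS) is t₂g² eg⁰, giving CFSE(oct) = -0.8Δ_oct = -9032 cm⁻¹.
Tetrahedral e² t₂⁰ gives -1.2Δₜ = -1.2 × (4/9) × 11290 = -6021 cm⁻¹.
Subtracting, OSPE = -9032 − (-6021) = -3011 cm⁻¹.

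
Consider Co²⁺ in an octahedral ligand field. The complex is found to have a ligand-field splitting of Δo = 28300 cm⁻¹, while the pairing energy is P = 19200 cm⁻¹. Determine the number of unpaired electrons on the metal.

Co²⁺: group 9, so d-count = 9 − 2 = 7.
Δo > P, so pairing is preferred: the ground state is low-spin.
That gives t₂g⁶ eg¹.
Unpaired electrons: 1.

1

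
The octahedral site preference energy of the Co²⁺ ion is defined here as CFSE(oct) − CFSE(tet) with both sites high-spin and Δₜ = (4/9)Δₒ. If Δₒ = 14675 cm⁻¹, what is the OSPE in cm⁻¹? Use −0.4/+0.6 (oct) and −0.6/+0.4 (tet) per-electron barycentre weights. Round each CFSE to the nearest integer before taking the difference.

Co²⁺: group 9, so d-count = 9 − 2 = 7.
Octahedral high-spin t₂g⁵ eg²: CFSE = -0.8 × 14675 = -11740 cm⁻¹.
Tetrahedral e⁴ t₂³ gives -1.2Δₜ = -1.2 × (4/9) × 14675 = -7827 cm⁻¹.
Subtracting, OSPE = -11740 − (-7827) = -3913 cm⁻¹.

-3913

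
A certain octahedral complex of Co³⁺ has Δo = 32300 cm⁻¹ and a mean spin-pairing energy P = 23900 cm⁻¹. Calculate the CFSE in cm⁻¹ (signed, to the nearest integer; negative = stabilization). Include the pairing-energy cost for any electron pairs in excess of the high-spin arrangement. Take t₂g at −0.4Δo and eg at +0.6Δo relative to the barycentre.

-29720

Co sits in group 9; removing 3 electrons leaves Co³⁺ with 9 − 3 = 6 d electrons.
Δo > P, so pairing is preferred: the ground state is low-spin.
Configuration: t₂g⁶ eg⁰.
Orbital CFSE = -2.4Δo = -2.4 × 32300 = -77520 cm⁻¹.
Excess pairs vs high-spin: 3 − 1 = 2; pairing cost = +47800 cm⁻¹.
Net CFSE = -77520 + 47800 = -29720 cm⁻¹.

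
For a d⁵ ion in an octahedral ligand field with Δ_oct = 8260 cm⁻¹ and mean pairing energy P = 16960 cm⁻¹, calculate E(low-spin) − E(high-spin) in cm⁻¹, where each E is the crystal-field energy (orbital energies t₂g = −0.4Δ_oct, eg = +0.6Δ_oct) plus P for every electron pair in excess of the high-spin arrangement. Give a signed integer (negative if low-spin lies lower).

17400

In the high-spin limit (t₂g³ eg²) the orbital term is 0.0Δ_oct = 0 cm⁻¹, with no excess pairing.
Low-spin: t₂g⁵ eg⁰, orbital CFSE = -2.0Δ_oct = -16520 cm⁻¹; plus 2 excess pairs × P = +33920 cm⁻¹; total 17400 cm⁻¹.
The difference is 17400 − (0) = 17400 cm⁻¹, so high-spin lies lower.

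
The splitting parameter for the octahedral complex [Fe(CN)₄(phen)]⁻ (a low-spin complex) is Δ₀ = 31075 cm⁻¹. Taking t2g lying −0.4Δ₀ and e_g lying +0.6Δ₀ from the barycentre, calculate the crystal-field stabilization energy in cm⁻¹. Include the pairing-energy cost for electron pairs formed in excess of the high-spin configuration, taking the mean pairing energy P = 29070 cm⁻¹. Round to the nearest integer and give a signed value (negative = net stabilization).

-4010

Ligand charges: 4×(-1) from CN⁻ and 1×(+0) from phen sum to -4; with overall charge -1, Fe is +3.
Fe³⁺: group 8, so d-count = 8 − 3 = 5.
Configuration: t2g^5 e_g^0.
Orbital CFSE = 5(-0.4) + 0(0.6) = -2.0Δ₀ = -2.0 × 31075 = -62150 cm⁻¹.
Pairing penalty: 2 pairs vs 0 in the high-spin reference → 2 extra × P = 58140 cm⁻¹.
Combining: -62150 + 58140 = -4010 cm⁻¹.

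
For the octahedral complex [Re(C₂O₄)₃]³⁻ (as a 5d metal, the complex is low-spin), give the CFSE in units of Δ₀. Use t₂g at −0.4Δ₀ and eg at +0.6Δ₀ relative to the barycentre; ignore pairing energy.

Each C₂O₄²⁻ contributes -2; 3 × (-2) = -6. With overall charge -3, Re is in the +3 oxidation state.
Re³⁺: group 7, so d-count = 7 − 3 = 4.
Configuration: t₂g⁴ eg⁰.
CFSE = 4(-0.4Δ₀) + 0(0.6Δ₀) = -1.6Δ₀ + 0.0Δ₀ = -1.6Δ₀.

-1.6 Δ₀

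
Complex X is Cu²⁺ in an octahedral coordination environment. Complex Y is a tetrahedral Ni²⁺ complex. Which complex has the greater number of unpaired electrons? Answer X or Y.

Y

X: Cu sits in group 11; removing 2 electrons leaves Cu²⁺ with 11 − 2 = 9 d electrons; For octahedral d⁹ the high- and low-spin configurations coincide; t₂g⁶ eg³ → 1 unpaired.
Y: Ni²⁺: group 10, so d-count = 10 − 2 = 8; Tetrahedral splitting is small, so the complex is high-spin; e^4 t2^4 → 2 unpaired.
So Y has more unpaired electrons.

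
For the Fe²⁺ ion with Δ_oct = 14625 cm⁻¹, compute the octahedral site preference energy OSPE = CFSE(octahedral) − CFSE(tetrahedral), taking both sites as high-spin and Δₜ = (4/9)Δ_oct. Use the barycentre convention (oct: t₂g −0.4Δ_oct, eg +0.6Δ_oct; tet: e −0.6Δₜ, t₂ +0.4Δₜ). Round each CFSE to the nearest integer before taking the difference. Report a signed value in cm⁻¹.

-1950

Fe²⁺: group 8, so d-count = 8 − 2 = 6.
Octahedral (high-spin): t₂g⁴ eg², CFSE = 4(−0.4) + 2(+0.6) = -0.4Δ_oct = -0.4 × 14625 = -5850 cm⁻¹.
Tetrahedral e³ t₂³ gives -0.6Δₜ = -0.6 × (4/9) × 14625 = -3900 cm⁻¹.
OSPE = -5850 − (-3900) = -1950 cm⁻¹.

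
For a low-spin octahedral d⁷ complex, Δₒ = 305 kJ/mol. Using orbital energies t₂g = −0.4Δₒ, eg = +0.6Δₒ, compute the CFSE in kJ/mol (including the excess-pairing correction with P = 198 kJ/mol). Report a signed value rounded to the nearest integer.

Electron filling gives t₂g⁶ eg¹.
Orbital CFSE = 6(-0.4) + 1(0.6) = -1.8Δₒ = -1.8 × 305 = -549 kJ/mol.
Pairing penalty: 3 pairs vs 2 in the high-spin reference → 1 extra × P = 198 kJ/mol.
Net CFSE = -549 + 198 = -351 kJ/mol.

-351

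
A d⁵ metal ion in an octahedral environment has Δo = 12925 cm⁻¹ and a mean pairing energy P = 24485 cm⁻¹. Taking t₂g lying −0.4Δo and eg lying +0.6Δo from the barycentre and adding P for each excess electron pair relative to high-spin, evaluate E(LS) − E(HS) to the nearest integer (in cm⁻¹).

High-spin: t₂g³ eg², CFSE = 0.0Δo = 0 cm⁻¹.
For low-spin the configuration is t₂g⁵ eg⁰: orbital energy -2.0 × 12925 = -25850 cm⁻¹, and 2 additional pairs relative to high-spin add 48970 cm⁻¹, giving 23120 cm⁻¹.
Thus E(LS) − E(HS) = 23120 cm⁻¹.

23120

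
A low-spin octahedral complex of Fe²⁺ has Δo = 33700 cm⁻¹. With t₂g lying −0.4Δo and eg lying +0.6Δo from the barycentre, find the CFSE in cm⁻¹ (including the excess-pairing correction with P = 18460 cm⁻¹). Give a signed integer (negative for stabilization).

Group 8 minus oxidation state +2 gives a d⁶ configuration for Fe²⁺.
The d⁶ electrons fill as t₂g⁶ eg⁰.
The orbital stabilization is -2.4Δo = -2.4 × 33700 = -80880 cm⁻¹.
Pairing penalty: 3 pairs vs 1 in the high-spin reference → 2 extra × P = 36920 cm⁻¹.
Combining: -80880 + 36920 = -43960 cm⁻¹.

-43960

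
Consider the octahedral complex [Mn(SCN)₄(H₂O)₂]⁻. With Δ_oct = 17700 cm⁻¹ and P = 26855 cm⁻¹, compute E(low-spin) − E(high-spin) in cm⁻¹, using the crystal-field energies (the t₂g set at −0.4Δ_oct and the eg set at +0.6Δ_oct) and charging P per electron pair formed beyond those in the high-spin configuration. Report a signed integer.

Ligand charges: 4×(-1) from SCN⁻ and 2×(+0) from H₂O sum to -4; with overall charge -1, Mn is +3.
Group 7 minus oxidation state +3 gives a d⁴ configuration for Mn³⁺.
High-spin: t₂g³ eg¹, CFSE = -0.6Δ_oct = -10620 cm⁻¹.
Low-spin t₂g⁴ eg⁰ gives -1.6Δ_oct = -28320 cm⁻¹, but forming 1 extra pair costs 1P = 26855 cm⁻¹, so E(LS) = -28320 + 26855 = -1465 cm⁻¹.
The difference is -1465 − (-10620) = 9155 cm⁻¹, so high-spin lies lower.

9155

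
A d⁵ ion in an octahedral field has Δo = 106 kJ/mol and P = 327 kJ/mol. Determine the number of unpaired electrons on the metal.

Δo < P, so pairing is avoided: the ground state is high-spin.
That gives t₂g³ eg².
Unpaired electrons: 5.

5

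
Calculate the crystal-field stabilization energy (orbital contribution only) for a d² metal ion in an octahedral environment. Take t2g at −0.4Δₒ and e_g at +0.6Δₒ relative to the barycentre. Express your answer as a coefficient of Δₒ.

Configuration: t2g^2 e_g^0.
CFSE = 2(-0.4Δₒ) + 0(0.6Δₒ) = -0.8Δₒ + 0.0Δₒ = -0.8Δₒ.

-0.8 Δₒ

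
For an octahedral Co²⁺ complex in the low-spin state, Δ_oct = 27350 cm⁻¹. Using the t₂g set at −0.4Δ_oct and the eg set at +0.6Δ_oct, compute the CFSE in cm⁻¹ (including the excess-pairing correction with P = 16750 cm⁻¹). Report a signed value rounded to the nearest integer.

Co²⁺: group 9, so d-count = 9 − 2 = 7.
The d⁷ electrons fill as t₂g⁶ eg¹.
Orbital CFSE = 6(-0.4) + 1(0.6) = -1.8Δ_oct = -1.8 × 27350 = -49230 cm⁻¹.
Pairing penalty: 3 pairs vs 2 in the high-spin reference → 1 extra × P = 16750 cm⁻¹.
Combining: -49230 + 16750 = -32480 cm⁻¹.

-32480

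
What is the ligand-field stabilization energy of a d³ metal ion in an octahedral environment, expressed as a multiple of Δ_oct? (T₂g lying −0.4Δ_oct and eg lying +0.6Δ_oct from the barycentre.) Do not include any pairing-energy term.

Configuration: t₂g³ eg⁰.
CFSE = 3(-0.4Δ_oct) + 0(0.6Δ_oct) = -1.2Δ_oct + 0.0Δ_oct = -1.2Δ_oct.

-1.2 Δ_oct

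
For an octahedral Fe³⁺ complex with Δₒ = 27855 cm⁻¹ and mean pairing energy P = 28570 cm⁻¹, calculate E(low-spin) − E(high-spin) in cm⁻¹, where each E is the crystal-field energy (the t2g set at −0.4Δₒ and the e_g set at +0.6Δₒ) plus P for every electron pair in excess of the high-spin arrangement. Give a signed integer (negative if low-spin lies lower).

Fe is in group 8, so Fe³⁺ is d⁵ (8 − 3 = 5).
High-spin d⁵ fills as t2g^3 e_g^2 with CFSE 3(−0.4) + 2(+0.6) = 0.0Δₒ = 0 cm⁻¹.
Low-spin t2g^5 e_g^0 gives -2.0Δₒ = -55710 cm⁻¹, but forming 2 extra pairs costs 2P = 57140 cm⁻¹, so E(LS) = -55710 + 57140 = 1430 cm⁻¹.
E(LS) − E(HS) = 1430 − (0) = 1430 cm⁻¹.

1430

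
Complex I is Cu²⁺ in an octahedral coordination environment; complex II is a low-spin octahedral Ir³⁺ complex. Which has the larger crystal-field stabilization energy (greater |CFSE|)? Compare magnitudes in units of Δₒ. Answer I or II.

I: Cu is in group 11, so Cu²⁺ is d⁹ (11 − 2 = 9); t2g^6 e_g^3, CFSE = -0.6Δₒ.
II: Ir³⁺: group 9, so d-count = 9 − 3 = 6; t₂g⁶ eg⁰, CFSE = -2.4Δₒ.
So II has the larger |CFSE|.

II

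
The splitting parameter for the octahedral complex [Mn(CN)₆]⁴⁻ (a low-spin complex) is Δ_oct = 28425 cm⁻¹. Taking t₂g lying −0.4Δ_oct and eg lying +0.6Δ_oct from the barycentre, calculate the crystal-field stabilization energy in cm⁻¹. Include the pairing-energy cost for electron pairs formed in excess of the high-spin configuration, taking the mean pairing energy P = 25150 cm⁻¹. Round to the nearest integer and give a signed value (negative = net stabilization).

-6550

Each CN⁻ contributes -1; 6 × (-1) = -6. With overall charge -4, Mn is in the +2 oxidation state.
Mn²⁺: group 7, so d-count = 7 − 2 = 5.
Electron filling gives t₂g⁵ eg⁰.
CFSE(orbital) = 5×(-0.4Δ_oct) + 0×(0.6Δ_oct) = -2.0Δ_oct; with Δ_oct = 28425 cm⁻¹ that is -56850 cm⁻¹.
Relative to high-spin t₂g³ eg² (0 paired), the low-spin configuration has 2 additional pairs, contributing +2 × 25150 = +50300 cm⁻¹.
Overall CFSE = -56850 + 50300 = -6550 cm⁻¹.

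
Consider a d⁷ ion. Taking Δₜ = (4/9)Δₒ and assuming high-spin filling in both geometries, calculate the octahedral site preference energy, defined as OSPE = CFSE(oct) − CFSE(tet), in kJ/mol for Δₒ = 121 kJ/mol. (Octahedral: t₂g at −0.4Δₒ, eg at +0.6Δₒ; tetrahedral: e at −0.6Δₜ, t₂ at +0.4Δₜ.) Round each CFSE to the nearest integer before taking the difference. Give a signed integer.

In an octahedral site d⁷ (HS) is t₂g⁵ eg², giving CFSE(oct) = -0.8Δₒ = -97 kJ/mol.
In a tetrahedral site the filling is e⁴ t₂³: CFSE(tet) = -1.2Δₜ = -1.2 × (4/9)(121) = -65 kJ/mol.
OSPE = -97 − (-65) = -32 kJ/mol.

-32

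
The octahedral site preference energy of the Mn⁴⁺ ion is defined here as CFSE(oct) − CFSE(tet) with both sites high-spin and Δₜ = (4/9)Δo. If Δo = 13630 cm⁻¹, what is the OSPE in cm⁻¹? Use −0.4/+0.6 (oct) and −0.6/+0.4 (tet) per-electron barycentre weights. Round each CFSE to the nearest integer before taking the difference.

Mn is in group 7, so Mn⁴⁺ is d³ (7 − 4 = 3).
Octahedral (high-spin): t2g^3 e_g^0, CFSE = 3(−0.4) + 0(+0.6) = -1.2Δo = -1.2 × 13630 = -16356 cm⁻¹.
Tetrahedral e^2 t2^1 gives -0.8Δₜ = -0.8 × (4/9) × 13630 = -4846 cm⁻¹.
OSPE = CFSE(oct) − CFSE(tet) = -16356 − (-4846) = -11510 cm⁻¹.

-11510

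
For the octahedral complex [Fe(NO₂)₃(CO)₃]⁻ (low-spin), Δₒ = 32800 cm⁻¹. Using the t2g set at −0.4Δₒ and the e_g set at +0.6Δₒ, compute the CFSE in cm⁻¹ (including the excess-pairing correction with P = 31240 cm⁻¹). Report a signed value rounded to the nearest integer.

Ligand charges: 3×(-1) from NO₂⁻ and 3×(+0) from CO sum to -3; with overall charge -1, Fe is +2.
Fe sits in group 8; removing 2 electrons leaves Fe²⁺ with 8 − 2 = 6 d electrons.
Electron filling gives t2g^6 e_g^0.
CFSE(orbital) = 6×(-0.4Δₒ) + 0×(0.6Δₒ) = -2.4Δₒ; with Δₒ = 32800 cm⁻¹ that is -78720 cm⁻¹.
Relative to high-spin t2g^4 e_g^2 (1 paired), the low-spin configuration has 2 additional pairs, contributing +2 × 31240 = +62480 cm⁻¹.
Combining: -78720 + 62480 = -16240 cm⁻¹.

-16240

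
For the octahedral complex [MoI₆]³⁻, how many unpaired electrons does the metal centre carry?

Each I⁻ contributes -1; 6 × (-1) = -6. With overall charge -3, Mo is in the +3 oxidation state.
Mo³⁺: group 6, so d-count = 6 − 3 = 3.
Configuration: t₂g³ eg⁰, giving 3 unpaired electrons.

3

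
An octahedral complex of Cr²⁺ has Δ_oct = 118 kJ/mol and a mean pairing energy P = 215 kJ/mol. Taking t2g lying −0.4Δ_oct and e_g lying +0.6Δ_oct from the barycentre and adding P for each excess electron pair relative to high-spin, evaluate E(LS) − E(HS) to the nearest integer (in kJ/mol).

Cr²⁺: group 6, so d-count = 6 − 2 = 4.
High-spin: t2g^3 e_g^1, CFSE = -0.6Δ_oct = -71 kJ/mol.
Low-spin: t2g^4 e_g^0, orbital CFSE = -1.6Δ_oct = -189 kJ/mol; plus 1 excess pair × P = +215 kJ/mol; total 26 kJ/mol.
E(LS) − E(HS) = 26 − (-71) = 97 kJ/mol.

97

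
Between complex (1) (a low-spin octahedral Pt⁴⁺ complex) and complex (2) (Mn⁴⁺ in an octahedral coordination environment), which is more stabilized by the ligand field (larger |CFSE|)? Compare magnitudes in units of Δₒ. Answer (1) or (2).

(1): Group 10 minus oxidation state +4 gives a d⁶ configuration for Pt⁴⁺; t₂g⁶ eg⁰, CFSE = -2.4Δₒ.
(2): Mn⁴⁺: group 7, so d-count = 7 − 4 = 3; t₂g³ eg⁰, CFSE = -1.2Δₒ.
So (1) has the larger |CFSE|.

(1)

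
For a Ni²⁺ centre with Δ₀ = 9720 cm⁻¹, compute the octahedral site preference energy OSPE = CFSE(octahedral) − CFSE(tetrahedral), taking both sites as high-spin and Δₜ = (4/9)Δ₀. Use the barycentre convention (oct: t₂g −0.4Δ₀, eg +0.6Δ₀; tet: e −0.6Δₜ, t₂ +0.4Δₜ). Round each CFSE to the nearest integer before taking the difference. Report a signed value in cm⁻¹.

-8208

Group 10 minus oxidation state +2 gives a d⁸ configuration for Ni²⁺.
Octahedral (high-spin): t2g^6 e_g^2, CFSE = 6(−0.4) + 2(+0.6) = -1.2Δ₀ = -1.2 × 9720 = -11664 cm⁻¹.
In a tetrahedral site the filling is e^4 t2^4: CFSE(tet) = -0.8Δₜ = -0.8 × (4/9)(9720) = -3456 cm⁻¹.
Subtracting, OSPE = -11664 − (-3456) = -8208 cm⁻¹.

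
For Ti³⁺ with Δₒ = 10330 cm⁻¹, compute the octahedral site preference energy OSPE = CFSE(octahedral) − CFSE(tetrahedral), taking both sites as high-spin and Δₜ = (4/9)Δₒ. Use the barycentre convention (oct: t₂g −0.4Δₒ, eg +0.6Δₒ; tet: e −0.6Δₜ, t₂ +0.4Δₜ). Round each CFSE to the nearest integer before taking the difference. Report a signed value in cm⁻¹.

Ti³⁺: group 4, so d-count = 4 − 3 = 1.
In an octahedral site d¹ (HS) is t2g^1 e_g^0, giving CFSE(oct) = -0.4Δₒ = -4132 cm⁻¹.
In a tetrahedral site the filling is e^1 t2^0: CFSE(tet) = -0.6Δₜ = -0.6 × (4/9)(10330) = -2755 cm⁻¹.
OSPE = CFSE(oct) − CFSE(tet) = -4132 − (-2755) = -1377 cm⁻¹.

-1377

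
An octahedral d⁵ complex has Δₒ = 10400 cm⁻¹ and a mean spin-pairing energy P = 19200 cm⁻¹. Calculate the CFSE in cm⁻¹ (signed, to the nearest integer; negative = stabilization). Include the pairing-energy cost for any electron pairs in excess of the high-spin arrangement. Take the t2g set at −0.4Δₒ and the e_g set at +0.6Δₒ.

Since Δₒ = 10400 cm⁻¹ < P = 19200 cm⁻¹, the complex adopts the high-spin configuration.
That gives t2g^3 e_g^2.
Orbital CFSE = 0.0Δₒ = 0.0 × 10400 = 0 cm⁻¹.
High-spin has no excess pairs, so no pairing correction applies.

0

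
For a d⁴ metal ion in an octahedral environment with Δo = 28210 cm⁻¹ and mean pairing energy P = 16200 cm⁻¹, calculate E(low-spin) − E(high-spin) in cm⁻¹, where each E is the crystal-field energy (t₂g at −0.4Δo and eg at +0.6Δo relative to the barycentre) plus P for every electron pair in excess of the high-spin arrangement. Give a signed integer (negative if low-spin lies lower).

-12010

In the high-spin limit (t₂g³ eg¹) the orbital term is -0.6Δo = -16926 cm⁻¹, with no excess pairing.
For low-spin the configuration is t₂g⁴ eg⁰: orbital energy -1.6 × 28210 = -45136 cm⁻¹, and 1 additional pair relative to high-spin adds 16200 cm⁻¹, giving -28936 cm⁻¹.
E(LS) − E(HS) = -28936 − (-16926) = -12010 cm⁻¹.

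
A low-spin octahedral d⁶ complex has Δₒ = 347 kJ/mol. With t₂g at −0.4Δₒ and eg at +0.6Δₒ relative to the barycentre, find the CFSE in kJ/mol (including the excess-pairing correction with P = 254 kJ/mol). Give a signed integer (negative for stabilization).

-325

Electron filling gives t₂g⁶ eg⁰.
The orbital stabilization is -2.4Δₒ = -2.4 × 347 = -833 kJ/mol.
High-spin d⁶ would be t₂g⁴ eg² with 1 pair; low-spin has 3, so 2 excess pairs cost +2P = +508 kJ/mol.
Combining: -833 + 508 = -325 kJ/mol.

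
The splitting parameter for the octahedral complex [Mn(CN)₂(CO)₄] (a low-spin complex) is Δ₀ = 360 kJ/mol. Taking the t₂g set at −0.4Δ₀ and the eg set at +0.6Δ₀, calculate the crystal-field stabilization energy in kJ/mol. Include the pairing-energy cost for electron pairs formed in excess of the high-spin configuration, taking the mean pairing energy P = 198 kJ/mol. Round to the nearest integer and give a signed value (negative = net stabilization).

Ligand charges: 2×(-1) from CN⁻ and 4×(+0) from CO sum to -2; with overall charge +0, Mn is +2.
Mn is in group 7, so Mn²⁺ is d⁵ (7 − 2 = 5).
Configuration: t₂g⁵ eg⁰.
Orbital CFSE = 5(-0.4) + 0(0.6) = -2.0Δ₀ = -2.0 × 360 = -720 kJ/mol.
Relative to high-spin t₂g³ eg² (0 paired), the low-spin configuration has 2 additional pairs, contributing +2 × 198 = +396 kJ/mol.
Combining: -720 + 396 = -324 kJ/mol.

-324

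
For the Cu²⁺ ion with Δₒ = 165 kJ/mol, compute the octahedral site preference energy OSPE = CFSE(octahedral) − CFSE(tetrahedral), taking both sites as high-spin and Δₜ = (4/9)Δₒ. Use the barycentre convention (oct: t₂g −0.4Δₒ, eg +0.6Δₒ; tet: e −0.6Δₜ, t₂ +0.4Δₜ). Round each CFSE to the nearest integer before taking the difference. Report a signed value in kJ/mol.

-70

Cu sits in group 11; removing 2 electrons leaves Cu²⁺ with 11 − 2 = 9 d electrons.
Octahedral (high-spin): t₂g⁶ eg³, CFSE = 6(−0.4) + 3(+0.6) = -0.6Δₒ = -0.6 × 165 = -99 kJ/mol.
Tetrahedral e⁴ t₂⁵ gives -0.4Δₜ = -0.4 × (4/9) × 165 = -29 kJ/mol.
Subtracting, OSPE = -99 − (-29) = -70 kJ/mol.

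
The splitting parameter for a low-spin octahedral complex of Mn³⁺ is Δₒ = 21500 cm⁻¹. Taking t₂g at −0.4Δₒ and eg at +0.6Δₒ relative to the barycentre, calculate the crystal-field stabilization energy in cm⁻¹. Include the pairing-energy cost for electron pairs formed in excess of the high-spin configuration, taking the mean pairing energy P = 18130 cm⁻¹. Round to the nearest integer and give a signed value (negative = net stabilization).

Mn is in group 7, so Mn³⁺ is d⁴ (7 − 3 = 4).
The d⁴ electrons fill as t₂g⁴ eg⁰.
CFSE(orbital) = 4×(-0.4Δₒ) + 0×(0.6Δₒ) = -1.6Δₒ; with Δₒ = 21500 cm⁻¹ that is -34400 cm⁻¹.
High-spin d⁴ would be t₂g³ eg¹ with 0 pairs; low-spin has 1, so 1 excess pair costs +1P = +18130 cm⁻¹.
Combining: -34400 + 18130 = -16270 cm⁻¹.

-16270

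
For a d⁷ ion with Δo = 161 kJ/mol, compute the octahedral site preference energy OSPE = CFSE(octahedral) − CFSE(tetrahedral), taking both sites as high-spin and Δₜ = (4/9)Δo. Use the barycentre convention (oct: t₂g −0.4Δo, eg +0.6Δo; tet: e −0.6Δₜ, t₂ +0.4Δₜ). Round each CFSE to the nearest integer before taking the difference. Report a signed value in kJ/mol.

Octahedral (high-spin): t₂g⁵ eg², CFSE = 5(−0.4) + 2(+0.6) = -0.8Δo = -0.8 × 161 = -129 kJ/mol.
Tetrahedral e⁴ t₂³ gives -1.2Δₜ = -1.2 × (4/9) × 161 = -86 kJ/mol.
OSPE = -129 − (-86) = -43 kJ/mol.

-43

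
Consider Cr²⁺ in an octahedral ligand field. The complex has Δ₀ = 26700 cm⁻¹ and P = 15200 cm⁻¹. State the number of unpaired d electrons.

Cr²⁺: group 6, so d-count = 6 − 2 = 4.
Δ₀ > P, so pairing is preferred: the ground state is low-spin.
That gives t2g^4 e_g^0.
Unpaired electrons: 2.

2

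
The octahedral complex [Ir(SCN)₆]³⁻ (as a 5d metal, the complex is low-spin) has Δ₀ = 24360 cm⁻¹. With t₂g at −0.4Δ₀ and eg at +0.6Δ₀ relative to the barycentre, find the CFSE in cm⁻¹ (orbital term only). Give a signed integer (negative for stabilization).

Each SCN⁻ contributes -1; 6 × (-1) = -6. With overall charge -3, Ir is in the +3 oxidation state.
Ir sits in group 9; removing 3 electrons leaves Ir³⁺ with 9 − 3 = 6 d electrons.
Configuration: t₂g⁶ eg⁰.
The orbital stabilization is -2.4Δ₀ = -2.4 × 24360 = -58464 cm⁻¹.

-58464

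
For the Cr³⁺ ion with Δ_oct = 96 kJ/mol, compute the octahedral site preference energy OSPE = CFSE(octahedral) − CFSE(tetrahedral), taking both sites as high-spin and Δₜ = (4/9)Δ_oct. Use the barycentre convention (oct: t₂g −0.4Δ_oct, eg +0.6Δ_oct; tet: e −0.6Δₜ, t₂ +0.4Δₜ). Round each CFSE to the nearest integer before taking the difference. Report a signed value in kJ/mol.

Cr³⁺: group 6, so d-count = 6 − 3 = 3.
In an octahedral site d³ (HS) is t₂g³ eg⁰, giving CFSE(oct) = -1.2Δ_oct = -115 kJ/mol.
Tetrahedral e² t₂¹ gives -0.8Δₜ = -0.8 × (4/9) × 96 = -34 kJ/mol.
Subtracting, OSPE = -115 − (-34) = -81 kJ/mol.

-81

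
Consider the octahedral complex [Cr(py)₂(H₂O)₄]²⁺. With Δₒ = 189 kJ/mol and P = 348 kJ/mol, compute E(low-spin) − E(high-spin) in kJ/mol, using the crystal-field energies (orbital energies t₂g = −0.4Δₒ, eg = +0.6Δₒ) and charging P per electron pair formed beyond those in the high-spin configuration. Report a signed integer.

Ligand charges: 2×(+0) from py and 4×(+0) from H₂O sum to +0; with overall charge +2, Cr is +2.
Cr²⁺: group 6, so d-count = 6 − 2 = 4.
High-spin: t₂g³ eg¹, CFSE = -0.6Δₒ = -113 kJ/mol.
For low-spin the configuration is t₂g⁴ eg⁰: orbital energy -1.6 × 189 = -302 kJ/mol, and 1 additional pair relative to high-spin adds 348 kJ/mol, giving 46 kJ/mol.
Thus E(LS) − E(HS) = 159 kJ/mol.

159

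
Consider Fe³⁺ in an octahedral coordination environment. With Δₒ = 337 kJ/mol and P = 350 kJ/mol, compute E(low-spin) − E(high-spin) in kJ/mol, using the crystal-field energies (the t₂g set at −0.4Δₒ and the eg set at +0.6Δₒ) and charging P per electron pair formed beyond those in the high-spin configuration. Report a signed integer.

26

Fe³⁺: group 8, so d-count = 8 − 3 = 5.
High-spin d⁵ fills as t₂g³ eg² with CFSE 3(−0.4) + 2(+0.6) = 0.0Δₒ = 0 kJ/mol.
Low-spin t₂g⁵ eg⁰ gives -2.0Δₒ = -674 kJ/mol, but forming 2 extra pairs costs 2P = 700 kJ/mol, so E(LS) = -674 + 700 = 26 kJ/mol.
E(LS) − E(HS) = 26 − (0) = 26 kJ/mol.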